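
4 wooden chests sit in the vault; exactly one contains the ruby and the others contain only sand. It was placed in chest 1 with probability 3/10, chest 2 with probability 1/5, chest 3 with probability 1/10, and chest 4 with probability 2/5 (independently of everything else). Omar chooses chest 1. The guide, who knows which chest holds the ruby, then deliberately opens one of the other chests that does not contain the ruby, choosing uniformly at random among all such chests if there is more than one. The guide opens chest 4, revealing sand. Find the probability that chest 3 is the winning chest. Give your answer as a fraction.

Apply Bayes' rule, conditioning on where the ruby actually is.
If it is in chest 1 (prior 3/10): the guide has 3 equally likely choices, so probability 1/3; weight (3/10)·(1/3) = 1/10.
If it is in chest 2 (prior 1/5): the guide has 2 equally likely choices, so probability 1/2; weight (1/5)·(1/2) = 1/10.
If it is in chest 3 (prior 1/10): the guide has 2 equally likely choices, so probability 1/2; weight (1/10)·(1/2) = 1/20.
If it is in chest 4 (prior 2/5): the guide opened chest 4, so this case is ruled out; weight (2/5)·0 = 0.
The weights sum to 1/4.
So P(the ruby in chest 3 | the guide opened chest 4) = (1/20) / (1/4) = 1/5.

1/5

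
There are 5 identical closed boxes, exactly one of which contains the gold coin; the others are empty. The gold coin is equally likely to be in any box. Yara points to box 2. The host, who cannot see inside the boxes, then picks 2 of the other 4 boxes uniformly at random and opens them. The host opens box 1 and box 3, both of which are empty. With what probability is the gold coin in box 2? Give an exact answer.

Apply Bayes' rule, conditioning on where the gold coin actually is.
If it is in either of boxes 1 and 3 (prior 1/5 each): that box was opened and seen not to hold the prize — ruled out; weight (1/5)·0 = 0 each.
If it is in any of boxes 2, 4, and 5 (prior 1/5 each): the host picks exactly this set with probability 1/6 regardless, and none is the prize; weight (1/5)·(1/6) = 1/30 each.
The weights sum to 1/10.
So P(the gold coin in box 2 | the host opened box 1 and box 3) = (1/30) / (1/10) = 1/3.

1/3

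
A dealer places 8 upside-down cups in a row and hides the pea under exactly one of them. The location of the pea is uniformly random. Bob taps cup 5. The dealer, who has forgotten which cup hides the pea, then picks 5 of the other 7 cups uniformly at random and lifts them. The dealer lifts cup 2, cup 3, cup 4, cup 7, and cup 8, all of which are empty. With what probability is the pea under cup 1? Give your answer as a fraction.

Apply Bayes' rule, conditioning on where the pea actually is.
If it is under any of cups 1, 5, and 6 (prior 1/8 each): the dealer picks exactly this set with probability 1/21 regardless, and none is the prize; weight (1/8)·(1/21) = 1/168 each.
If it is under any of cups 2, 3, 4, 7, and 8 (prior 1/8 each): that cup was opened and seen not to hold the prize — ruled out; weight (1/8)·0 = 0 each.
The weights sum to 1/56.
So P(the pea under cup 1 | the dealer opened cup 2, cup 3, cup 4, cup 7, and cup 8) = (1/168) / (1/56) = 1/3.

1/3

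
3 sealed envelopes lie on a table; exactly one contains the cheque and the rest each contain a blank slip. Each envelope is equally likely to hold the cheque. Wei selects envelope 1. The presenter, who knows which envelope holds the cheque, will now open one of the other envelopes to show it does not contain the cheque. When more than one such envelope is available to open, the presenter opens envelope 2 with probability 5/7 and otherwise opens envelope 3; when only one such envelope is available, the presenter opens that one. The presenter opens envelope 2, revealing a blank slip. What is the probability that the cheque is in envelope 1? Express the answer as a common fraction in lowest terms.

Condition on the true location of the cheque.
If it is in envelope 1 (prior 1/3): envelope 2 is available, opened with probability 5/7; weight (1/3)·(5/7) = 5/21.
If it is in envelope 2 (prior 1/3): the presenter opened envelope 2, so this case is ruled out; weight (1/3)·0 = 0.
If it is in envelope 3 (prior 1/3): only envelope 2 is available, probability 1; weight (1/3)·1 = 1/3.
The weights sum to 4/7.
So P(the cheque in envelope 1 | the presenter opened envelope 2) = (5/21) / (4/7) = 5/12.

5/12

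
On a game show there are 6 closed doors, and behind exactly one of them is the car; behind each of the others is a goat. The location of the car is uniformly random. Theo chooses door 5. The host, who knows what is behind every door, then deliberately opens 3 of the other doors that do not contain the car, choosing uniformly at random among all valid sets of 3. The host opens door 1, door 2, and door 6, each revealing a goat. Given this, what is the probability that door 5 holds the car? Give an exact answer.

Apply Bayes' rule, conditioning on where the car actually is.
If it is behind any of doors 1, 2, and 6 (prior 1/6 each): that door was opened and seen not to hold the prize — ruled out; weight (1/6)·0 = 0 each.
If it is behind either of doors 3 and 4 (prior 1/6 each): the host has 4 equally likely choices, so probability 1/4; weight (1/6)·(1/4) = 1/24 each.
If it is behind door 5 (prior 1/6): the host has 10 equally likely choices, so probability 1/10; weight (1/6)·(1/10) = 1/60.
The weights sum to 1/10.
So P(the car behind door 5 | the host opened door 1, door 2, and door 6) = (1/60) / (1/10) = 1/6.

1/6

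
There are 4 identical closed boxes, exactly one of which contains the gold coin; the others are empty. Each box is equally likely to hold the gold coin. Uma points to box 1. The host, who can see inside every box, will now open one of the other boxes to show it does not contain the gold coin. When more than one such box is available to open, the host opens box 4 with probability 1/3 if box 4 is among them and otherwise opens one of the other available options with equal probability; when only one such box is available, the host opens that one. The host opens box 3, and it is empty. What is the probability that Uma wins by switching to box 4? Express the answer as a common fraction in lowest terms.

Consider each possible location of the gold coin in turn.
If it is in box 1 (prior 1/4): box 4 is available but not opened; box 3 gets probability (1 − 1/3)/2 = 1/3; weight (1/4)·(1/3) = 1/12.
If it is in box 2 (prior 1/4): box 4 is available but not opened, probability 2/3; weight (1/4)·(2/3) = 1/6.
If it is in box 3 (prior 1/4): the host opened box 3, so this case is ruled out; weight (1/4)·0 = 0.
If it is in box 4 (prior 1/4): box 4 holds the prize so is unavailable; the host chooses uniformly among the 2 others, probability 1/2; weight (1/4)·(1/2) = 1/8.
The weights sum to 3/8.
So P(the gold coin in box 4 | the host opened box 3) = (1/8) / (3/8) = 1/3.

1/3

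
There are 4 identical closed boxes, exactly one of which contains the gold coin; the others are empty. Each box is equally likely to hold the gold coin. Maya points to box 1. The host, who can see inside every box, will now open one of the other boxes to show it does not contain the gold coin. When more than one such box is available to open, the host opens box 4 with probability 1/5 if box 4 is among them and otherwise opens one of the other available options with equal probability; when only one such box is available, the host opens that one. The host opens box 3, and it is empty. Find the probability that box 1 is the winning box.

4/17

Apply Bayes' rule, conditioning on where the gold coin actually is.
If it is in box 1 (prior 1/4): box 4 is available but not opened; box 3 gets probability (1 − 1/5)/2 = 2/5; weight (1/4)·(2/5) = 1/10.
If it is in box 2 (prior 1/4): box 4 is available but not opened, probability 4/5; weight (1/4)·(4/5) = 1/5.
If it is in box 3 (prior 1/4): the host opened box 3, so this case is ruled out; weight (1/4)·0 = 0.
If it is in box 4 (prior 1/4): box 4 holds the prize so is unavailable; the host chooses uniformly among the 2 others, probability 1/2; weight (1/4)·(1/2) = 1/8.
The weights sum to 17/40.
So P(the gold coin in box 1 | the host opened box 3) = (1/10) / (17/40) = 4/17.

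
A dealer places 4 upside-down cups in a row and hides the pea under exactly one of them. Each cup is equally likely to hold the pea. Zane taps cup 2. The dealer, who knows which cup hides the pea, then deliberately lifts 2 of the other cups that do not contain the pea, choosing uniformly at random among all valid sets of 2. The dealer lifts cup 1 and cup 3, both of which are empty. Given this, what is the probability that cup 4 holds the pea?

Condition on the true location of the pea.
If it is under either of cups 1 and 3 (prior 1/4 each): that cup was opened and seen not to hold the prize — ruled out; weight (1/4)·0 = 0 each.
If it is under cup 2 (prior 1/4): the dealer has 3 equally likely choices, so probability 1/3; weight (1/4)·(1/3) = 1/12.
If it is under cup 4 (prior 1/4): the dealer has no choice, probability 1; weight (1/4)·1 = 1/4.
The weights sum to 1/3.
So P(the pea under cup 4 | the dealer opened cup 1 and cup 3) = (1/4) / (1/3) = 3/4.

3/4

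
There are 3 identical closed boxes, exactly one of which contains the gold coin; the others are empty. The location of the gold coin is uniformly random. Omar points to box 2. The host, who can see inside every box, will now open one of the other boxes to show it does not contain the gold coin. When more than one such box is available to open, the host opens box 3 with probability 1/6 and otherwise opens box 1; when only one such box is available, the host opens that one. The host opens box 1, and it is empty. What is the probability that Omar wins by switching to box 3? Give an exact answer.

6/11

Apply Bayes' rule, conditioning on where the gold coin actually is.
If it is in box 1 (prior 1/3): the host opened box 1, so this case is ruled out; weight (1/3)·0 = 0.
If it is in box 2 (prior 1/3): box 3 is available but not opened, probability 5/6; weight (1/3)·(5/6) = 5/18.
If it is in box 3 (prior 1/3): only box 1 is available, probability 1; weight (1/3)·1 = 1/3.
The weights sum to 11/18.
So P(the gold coin in box 3 | the host opened box 1) = (1/3) / (11/18) = 6/11.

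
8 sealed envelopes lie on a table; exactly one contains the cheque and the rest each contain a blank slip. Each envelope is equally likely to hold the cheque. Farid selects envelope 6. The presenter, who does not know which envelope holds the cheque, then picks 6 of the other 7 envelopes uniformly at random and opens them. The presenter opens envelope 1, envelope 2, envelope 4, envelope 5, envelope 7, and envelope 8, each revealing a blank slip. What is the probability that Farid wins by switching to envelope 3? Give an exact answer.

1/2

Because the presenter chose which envelopes to open without knowing where the cheque is, the choice is independent of the prize location. Learning that none of the 6 opened envelopes holds the cheque simply rules out those 6 locations and leaves the remaining 2 envelopes still equally likely by symmetry.
So P(the cheque in envelope 3) = 1/2.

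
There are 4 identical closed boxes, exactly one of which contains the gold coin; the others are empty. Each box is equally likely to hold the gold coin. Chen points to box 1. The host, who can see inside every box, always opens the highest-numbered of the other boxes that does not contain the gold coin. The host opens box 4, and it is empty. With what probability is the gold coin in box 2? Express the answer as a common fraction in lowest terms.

Condition on the true location of the gold coin.
If it is in any of boxes 1, 2, and 3 (prior 1/4 each): box 4 is the highest-numbered option available, probability 1; weight (1/4)·1 = 1/4 each.
If it is in box 4 (prior 1/4): the host opened box 4, so this case is ruled out; weight (1/4)·0 = 0.
The weights sum to 3/4.
So P(the gold coin in box 2 | the host opened box 4) = (1/4) / (3/4) = 1/3.

1/3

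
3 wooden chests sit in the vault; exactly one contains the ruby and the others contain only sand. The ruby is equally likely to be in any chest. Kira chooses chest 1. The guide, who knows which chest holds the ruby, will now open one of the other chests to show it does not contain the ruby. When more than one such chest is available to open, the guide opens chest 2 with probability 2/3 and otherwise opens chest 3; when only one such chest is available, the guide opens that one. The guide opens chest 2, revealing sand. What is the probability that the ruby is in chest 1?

Apply Bayes' rule, conditioning on where the ruby actually is.
If it is in chest 1 (prior 1/3): chest 2 is available, opened with probability 2/3; weight (1/3)·(2/3) = 2/9.
If it is in chest 2 (prior 1/3): the guide opened chest 2, so this case is ruled out; weight (1/3)·0 = 0.
If it is in chest 3 (prior 1/3): only chest 2 is available, probability 1; weight (1/3)·1 = 1/3.
The weights sum to 5/9.
So P(the ruby in chest 1 | the guide opened chest 2) = (2/9) / (5/9) = 2/5.

2/5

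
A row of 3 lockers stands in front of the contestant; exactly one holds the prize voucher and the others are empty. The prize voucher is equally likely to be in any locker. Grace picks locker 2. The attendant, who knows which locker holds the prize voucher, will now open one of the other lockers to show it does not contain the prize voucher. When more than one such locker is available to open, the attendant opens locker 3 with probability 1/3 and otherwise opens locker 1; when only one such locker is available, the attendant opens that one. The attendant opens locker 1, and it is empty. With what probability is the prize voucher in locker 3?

Condition on the true location of the prize voucher.
If it is in locker 1 (prior 1/3): the attendant opened locker 1, so this case is ruled out; weight (1/3)·0 = 0.
If it is in locker 2 (prior 1/3): locker 3 is available but not opened, probability 2/3; weight (1/3)·(2/3) = 2/9.
If it is in locker 3 (prior 1/3): only locker 1 is available, probability 1; weight (1/3)·1 = 1/3.
The weights sum to 5/9.
So P(the prize voucher in locker 3 | the attendant opened locker 1) = (1/3) / (5/9) = 3/5.

3/5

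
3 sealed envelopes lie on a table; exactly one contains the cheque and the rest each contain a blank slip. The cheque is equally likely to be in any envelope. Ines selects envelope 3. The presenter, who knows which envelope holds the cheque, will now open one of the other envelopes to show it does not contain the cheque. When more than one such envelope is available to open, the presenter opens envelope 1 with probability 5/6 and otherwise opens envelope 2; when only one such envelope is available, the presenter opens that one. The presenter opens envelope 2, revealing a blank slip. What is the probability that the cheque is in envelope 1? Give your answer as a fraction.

Apply Bayes' rule, conditioning on where the cheque actually is.
If it is in envelope 1 (prior 1/3): only envelope 2 is available, probability 1; weight (1/3)·1 = 1/3.
If it is in envelope 2 (prior 1/3): the presenter opened envelope 2, so this case is ruled out; weight (1/3)·0 = 0.
If it is in envelope 3 (prior 1/3): envelope 1 is available but not opened, probability 1/6; weight (1/3)·(1/6) = 1/18.
The weights sum to 7/18.
So P(the cheque in envelope 1 | the presenter opened envelope 2) = (1/3) / (7/18) = 6/7.

6/7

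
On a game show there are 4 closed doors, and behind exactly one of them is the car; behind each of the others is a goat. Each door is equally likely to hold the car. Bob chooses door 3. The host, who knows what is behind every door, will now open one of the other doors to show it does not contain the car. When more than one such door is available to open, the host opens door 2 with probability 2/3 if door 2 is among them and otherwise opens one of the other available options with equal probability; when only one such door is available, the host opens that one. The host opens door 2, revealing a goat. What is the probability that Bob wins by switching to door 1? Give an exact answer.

Consider each possible location of the car in turn.
If it is behind any of doors 1, 3, and 4 (prior 1/4 each): door 2 is available, opened with probability 2/3; weight (1/4)·(2/3) = 1/6 each.
If it is behind door 2 (prior 1/4): the host opened door 2, so this case is ruled out; weight (1/4)·0 = 0.
The weights sum to 1/2.
So P(the car behind door 1 | the host opened door 2) = (1/6) / (1/2) = 1/3.

1/3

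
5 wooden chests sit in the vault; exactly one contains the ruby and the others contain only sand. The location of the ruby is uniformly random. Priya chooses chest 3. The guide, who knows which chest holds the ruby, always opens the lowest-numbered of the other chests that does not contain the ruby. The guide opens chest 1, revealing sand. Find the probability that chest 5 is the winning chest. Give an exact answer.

1/4

Condition on the true location of the ruby.
If it is in chest 1 (prior 1/5): the guide opened chest 1, so this case is ruled out; weight (1/5)·0 = 0.
If it is in any of chests 2, 3, 4, and 5 (prior 1/5 each): chest 1 is the lowest-numbered option available, probability 1; weight (1/5)·1 = 1/5 each.
The weights sum to 4/5.
So P(the ruby in chest 5 | the guide opened chest 1) = (1/5) / (4/5) = 1/4.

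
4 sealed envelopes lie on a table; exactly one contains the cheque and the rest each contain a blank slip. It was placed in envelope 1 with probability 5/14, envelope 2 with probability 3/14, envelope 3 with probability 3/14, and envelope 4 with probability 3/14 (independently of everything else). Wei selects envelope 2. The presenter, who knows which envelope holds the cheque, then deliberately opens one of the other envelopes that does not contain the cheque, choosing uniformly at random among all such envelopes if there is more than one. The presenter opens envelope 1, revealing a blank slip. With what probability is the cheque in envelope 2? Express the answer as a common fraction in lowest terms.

1/4

Consider each possible location of the cheque in turn.
If it is in envelope 1 (prior 5/14): the presenter opened envelope 1, so this case is ruled out; weight (5/14)·0 = 0.
If it is in envelope 2 (prior 3/14): the presenter has 3 equally likely choices, so probability 1/3; weight (3/14)·(1/3) = 1/14.
If it is in either of envelopes 3 and 4 (prior 3/14 each): the presenter has 2 equally likely choices, so probability 1/2; weight (3/14)·(1/2) = 3/28 each.
The weights sum to 2/7.
So P(the cheque in envelope 2 | the presenter opened envelope 1) = (1/14) / (2/7) = 1/4.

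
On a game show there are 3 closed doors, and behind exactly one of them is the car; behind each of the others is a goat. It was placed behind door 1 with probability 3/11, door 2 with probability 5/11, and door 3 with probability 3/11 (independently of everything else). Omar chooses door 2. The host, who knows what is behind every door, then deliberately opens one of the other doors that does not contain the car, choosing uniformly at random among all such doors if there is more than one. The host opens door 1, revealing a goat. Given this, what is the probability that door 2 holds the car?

Apply Bayes' rule, conditioning on where the car actually is.
If it is behind door 1 (prior 3/11): the host opened door 1, so this case is ruled out; weight (3/11)·0 = 0.
If it is behind door 2 (prior 5/11): the host has 2 equally likely choices, so probability 1/2; weight (5/11)·(1/2) = 5/22.
If it is behind door 3 (prior 3/11): the host has no choice, probability 1; weight (3/11)·1 = 3/11.
The weights sum to 1/2.
So P(the car behind door 2 | the host opened door 1) = (5/22) / (1/2) = 5/11.

5/11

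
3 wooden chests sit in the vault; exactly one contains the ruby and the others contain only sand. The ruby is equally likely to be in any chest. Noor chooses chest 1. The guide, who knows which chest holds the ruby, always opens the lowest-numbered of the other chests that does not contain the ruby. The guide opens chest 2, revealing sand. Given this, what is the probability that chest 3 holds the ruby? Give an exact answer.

Apply Bayes' rule, conditioning on where the ruby actually is.
If it is in either of chests 1 and 3 (prior 1/3 each): chest 2 is the lowest-numbered option available, probability 1; weight (1/3)·1 = 1/3 each.
If it is in chest 2 (prior 1/3): the guide opened chest 2, so this case is ruled out; weight (1/3)·0 = 0.
The weights sum to 2/3.
So P(the ruby in chest 3 | the guide opened chest 2) = (1/3) / (2/3) = 1/2.

1/2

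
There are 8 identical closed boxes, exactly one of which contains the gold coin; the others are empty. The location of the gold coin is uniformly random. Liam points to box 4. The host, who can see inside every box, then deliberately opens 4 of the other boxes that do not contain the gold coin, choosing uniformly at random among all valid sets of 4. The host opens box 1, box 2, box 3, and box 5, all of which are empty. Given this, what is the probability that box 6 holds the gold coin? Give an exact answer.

7/24

Condition on the true location of the gold coin.
If it is in any of boxes 1, 2, 3, and 5 (prior 1/8 each): that box was opened and seen not to hold the prize — ruled out; weight (1/8)·0 = 0 each.
If it is in box 4 (prior 1/8): the host has 35 equally likely choices, so probability 1/35; weight (1/8)·(1/35) = 1/280.
If it is in any of boxes 6, 7, and 8 (prior 1/8 each): the host has 15 equally likely choices, so probability 1/15; weight (1/8)·(1/15) = 1/120 each.
The weights sum to 1/35.
So P(the gold coin in box 6 | the host opened box 1, box 2, box 3, and box 5) = (1/120) / (1/35) = 7/24.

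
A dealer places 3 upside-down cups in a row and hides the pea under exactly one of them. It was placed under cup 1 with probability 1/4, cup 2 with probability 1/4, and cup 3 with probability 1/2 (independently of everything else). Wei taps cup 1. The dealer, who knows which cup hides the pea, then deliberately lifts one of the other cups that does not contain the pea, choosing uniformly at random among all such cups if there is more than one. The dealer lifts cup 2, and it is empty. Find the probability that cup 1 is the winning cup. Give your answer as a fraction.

1/5

Apply Bayes' rule, conditioning on where the pea actually is.
If it is under cup 1 (prior 1/4): the dealer has 2 equally likely choices, so probability 1/2; weight (1/4)·(1/2) = 1/8.
If it is under cup 2 (prior 1/4): the dealer opened cup 2, so this case is ruled out; weight (1/4)·0 = 0.
If it is under cup 3 (prior 1/2): the dealer has no choice, probability 1; weight (1/2)·1 = 1/2.
The weights sum to 5/8.
So P(the pea under cup 1 | the dealer opened cup 2) = (1/8) / (5/8) = 1/5.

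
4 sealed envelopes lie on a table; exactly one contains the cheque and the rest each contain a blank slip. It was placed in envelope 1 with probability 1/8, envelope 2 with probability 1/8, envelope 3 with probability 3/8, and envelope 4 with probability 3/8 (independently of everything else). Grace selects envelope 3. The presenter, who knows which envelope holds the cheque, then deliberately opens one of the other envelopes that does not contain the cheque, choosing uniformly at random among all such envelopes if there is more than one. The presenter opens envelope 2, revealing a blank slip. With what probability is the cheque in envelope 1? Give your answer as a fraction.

Consider each possible location of the cheque in turn.
If it is in envelope 1 (prior 1/8): the presenter has 2 equally likely choices, so probability 1/2; weight (1/8)·(1/2) = 1/16.
If it is in envelope 2 (prior 1/8): the presenter opened envelope 2, so this case is ruled out; weight (1/8)·0 = 0.
If it is in envelope 3 (prior 3/8): the presenter has 3 equally likely choices, so probability 1/3; weight (3/8)·(1/3) = 1/8.
If it is in envelope 4 (prior 3/8): the presenter has 2 equally likely choices, so probability 1/2; weight (3/8)·(1/2) = 3/16.
The weights sum to 3/8.
So P(the cheque in envelope 1 | the presenter opened envelope 2) = (1/16) / (3/8) = 1/6.

1/6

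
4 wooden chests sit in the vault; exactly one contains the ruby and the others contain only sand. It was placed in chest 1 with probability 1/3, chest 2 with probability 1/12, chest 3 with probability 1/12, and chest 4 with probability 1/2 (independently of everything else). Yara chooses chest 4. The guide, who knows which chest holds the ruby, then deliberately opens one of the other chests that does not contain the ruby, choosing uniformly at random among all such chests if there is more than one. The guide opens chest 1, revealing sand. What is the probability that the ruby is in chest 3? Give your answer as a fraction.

Condition on the true location of the ruby.
If it is in chest 1 (prior 1/3): the guide opened chest 1, so this case is ruled out; weight (1/3)·0 = 0.
If it is in either of chests 2 and 3 (prior 1/12 each): the guide has 2 equally likely choices, so probability 1/2; weight (1/12)·(1/2) = 1/24 each.
If it is in chest 4 (prior 1/2): the guide has 3 equally likely choices, so probability 1/3; weight (1/2)·(1/3) = 1/6.
The weights sum to 1/4.
So P(the ruby in chest 3 | the guide opened chest 1) = (1/24) / (1/4) = 1/6.

1/6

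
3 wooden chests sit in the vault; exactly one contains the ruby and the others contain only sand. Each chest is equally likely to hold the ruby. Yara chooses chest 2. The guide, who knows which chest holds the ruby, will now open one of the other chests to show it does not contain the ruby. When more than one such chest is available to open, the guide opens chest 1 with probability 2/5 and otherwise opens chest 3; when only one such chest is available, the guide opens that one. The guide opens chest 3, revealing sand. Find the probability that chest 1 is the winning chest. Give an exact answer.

Apply Bayes' rule, conditioning on where the ruby actually is.
If it is in chest 1 (prior 1/3): only chest 3 is available, probability 1; weight (1/3)·1 = 1/3.
If it is in chest 2 (prior 1/3): chest 1 is available but not opened, probability 3/5; weight (1/3)·(3/5) = 1/5.
If it is in chest 3 (prior 1/3): the guide opened chest 3, so this case is ruled out; weight (1/3)·0 = 0.
The weights sum to 8/15.
So P(the ruby in chest 1 | the guide opened chest 3) = (1/3) / (8/15) = 5/8.

5/8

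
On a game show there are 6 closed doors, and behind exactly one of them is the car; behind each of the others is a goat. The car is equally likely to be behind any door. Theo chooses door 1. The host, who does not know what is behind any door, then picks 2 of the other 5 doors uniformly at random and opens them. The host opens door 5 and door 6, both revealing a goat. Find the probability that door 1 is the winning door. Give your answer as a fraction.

Consider each possible location of the car in turn.
If it is behind any of doors 1, 2, 3, and 4 (prior 1/6 each): the host picks exactly this set with probability 1/10 regardless, and none is the prize; weight (1/6)·(1/10) = 1/60 each.
If it is behind either of doors 5 and 6 (prior 1/6 each): that door was opened and seen not to hold the prize — ruled out; weight (1/6)·0 = 0 each.
The weights sum to 1/15.
So P(the car behind door 1 | the host opened door 5 and door 6) = (1/60) / (1/15) = 1/4.

1/4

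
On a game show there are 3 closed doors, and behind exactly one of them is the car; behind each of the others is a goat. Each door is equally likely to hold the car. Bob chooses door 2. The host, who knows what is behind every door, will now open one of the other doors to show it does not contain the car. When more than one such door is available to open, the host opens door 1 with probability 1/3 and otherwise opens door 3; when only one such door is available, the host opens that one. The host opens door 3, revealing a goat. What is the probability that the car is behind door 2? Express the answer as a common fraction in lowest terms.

Consider each possible location of the car in turn.
If it is behind door 1 (prior 1/3): only door 3 is available, probability 1; weight (1/3)·1 = 1/3.
If it is behind door 2 (prior 1/3): door 1 is available but not opened, probability 2/3; weight (1/3)·(2/3) = 2/9.
If it is behind door 3 (prior 1/3): the host opened door 3, so this case is ruled out; weight (1/3)·0 = 0.
The weights sum to 5/9.
So P(the car behind door 2 | the host opened door 3) = (2/9) / (5/9) = 2/5.

2/5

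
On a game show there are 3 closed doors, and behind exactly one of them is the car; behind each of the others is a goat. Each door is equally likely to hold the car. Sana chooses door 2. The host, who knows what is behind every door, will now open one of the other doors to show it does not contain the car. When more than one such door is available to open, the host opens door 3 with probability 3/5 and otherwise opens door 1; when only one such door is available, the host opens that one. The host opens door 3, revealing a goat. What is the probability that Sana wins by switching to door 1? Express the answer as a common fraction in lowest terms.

5/8

Condition on the true location of the car.
If it is behind door 1 (prior 1/3): only door 3 is available, probability 1; weight (1/3)·1 = 1/3.
If it is behind door 2 (prior 1/3): door 3 is available, opened with probability 3/5; weight (1/3)·(3/5) = 1/5.
If it is behind door 3 (prior 1/3): the host opened door 3, so this case is ruled out; weight (1/3)·0 = 0.
The weights sum to 8/15.
So P(the car behind door 1 | the host opened door 3) = (1/3) / (8/15) = 5/8.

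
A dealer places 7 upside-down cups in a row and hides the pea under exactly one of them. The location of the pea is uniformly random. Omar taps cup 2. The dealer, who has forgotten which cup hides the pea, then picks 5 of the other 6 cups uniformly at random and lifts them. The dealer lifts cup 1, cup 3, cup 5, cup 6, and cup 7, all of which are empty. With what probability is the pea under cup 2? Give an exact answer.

1/2

Condition on the true location of the pea.
If it is under any of cups 1, 3, 5, 6, and 7 (prior 1/7 each): that cup was opened and seen not to hold the prize — ruled out; weight (1/7)·0 = 0 each.
If it is under either of cups 2 and 4 (prior 1/7 each): the dealer picks exactly this set with probability 1/6 regardless, and none is the prize; weight (1/7)·(1/6) = 1/42 each.
The weights sum to 1/21.
So P(the pea under cup 2 | the dealer opened cup 1, cup 3, cup 5, cup 6, and cup 7) = (1/42) / (1/21) = 1/2.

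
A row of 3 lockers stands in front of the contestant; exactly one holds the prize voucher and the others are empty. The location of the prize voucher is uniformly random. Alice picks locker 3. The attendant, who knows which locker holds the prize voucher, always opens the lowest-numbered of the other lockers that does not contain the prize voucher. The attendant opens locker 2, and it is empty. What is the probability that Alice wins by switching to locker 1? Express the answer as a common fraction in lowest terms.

1

Apply Bayes' rule, conditioning on where the prize voucher actually is.
If it is in locker 1 (prior 1/3): locker 2 is the lowest-numbered option available, probability 1; weight (1/3)·1 = 1/3.
If it is in locker 2 (prior 1/3): the attendant opened locker 2, so this case is ruled out; weight (1/3)·0 = 0.
If it is in locker 3 (prior 1/3): the attendant would have opened locker 1 instead, probability 0; weight (1/3)·0 = 0.
The weights sum to 1/3.
So P(the prize voucher in locker 1 | the attendant opened locker 2) = (1/3) / (1/3) = 1.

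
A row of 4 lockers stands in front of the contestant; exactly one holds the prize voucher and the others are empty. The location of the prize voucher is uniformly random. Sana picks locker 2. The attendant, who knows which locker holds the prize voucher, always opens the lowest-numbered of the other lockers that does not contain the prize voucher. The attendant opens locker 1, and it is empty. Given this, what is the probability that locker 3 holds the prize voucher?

1/3

Condition on the true location of the prize voucher.
If it is in locker 1 (prior 1/4): the attendant opened locker 1, so this case is ruled out; weight (1/4)·0 = 0.
If it is in any of lockers 2, 3, and 4 (prior 1/4 each): locker 1 is the lowest-numbered option available, probability 1; weight (1/4)·1 = 1/4 each.
The weights sum to 3/4.
So P(the prize voucher in locker 3 | the attendant opened locker 1) = (1/4) / (3/4) = 1/3.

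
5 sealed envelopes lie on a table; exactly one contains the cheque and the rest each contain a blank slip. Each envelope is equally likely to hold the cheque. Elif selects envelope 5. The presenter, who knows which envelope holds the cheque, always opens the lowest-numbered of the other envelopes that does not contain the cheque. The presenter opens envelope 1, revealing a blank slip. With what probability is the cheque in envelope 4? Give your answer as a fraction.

1/4

Condition on the true location of the cheque.
If it is in envelope 1 (prior 1/5): the presenter opened envelope 1, so this case is ruled out; weight (1/5)·0 = 0.
If it is in any of envelopes 2, 3, 4, and 5 (prior 1/5 each): envelope 1 is the lowest-numbered option available, probability 1; weight (1/5)·1 = 1/5 each.
The weights sum to 4/5.
So P(the cheque in envelope 4 | the presenter opened envelope 1) = (1/5) / (4/5) = 1/4.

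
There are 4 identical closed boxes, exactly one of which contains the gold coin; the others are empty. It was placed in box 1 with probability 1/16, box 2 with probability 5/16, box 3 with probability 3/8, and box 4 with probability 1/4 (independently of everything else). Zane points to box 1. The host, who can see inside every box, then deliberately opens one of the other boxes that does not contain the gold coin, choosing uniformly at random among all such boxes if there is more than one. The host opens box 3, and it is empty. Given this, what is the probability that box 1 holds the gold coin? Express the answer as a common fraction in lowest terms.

Apply Bayes' rule, conditioning on where the gold coin actually is.
If it is in box 1 (prior 1/16): the host has 3 equally likely choices, so probability 1/3; weight (1/16)·(1/3) = 1/48.
If it is in box 2 (prior 5/16): the host has 2 equally likely choices, so probability 1/2; weight (5/16)·(1/2) = 5/32.
If it is in box 3 (prior 3/8): the host opened box 3, so this case is ruled out; weight (3/8)·0 = 0.
If it is in box 4 (prior 1/4): the host has 2 equally likely choices, so probability 1/2; weight (1/4)·(1/2) = 1/8.
The weights sum to 29/96.
So P(the gold coin in box 1 | the host opened box 3) = (1/48) / (29/96) = 2/29.

2/29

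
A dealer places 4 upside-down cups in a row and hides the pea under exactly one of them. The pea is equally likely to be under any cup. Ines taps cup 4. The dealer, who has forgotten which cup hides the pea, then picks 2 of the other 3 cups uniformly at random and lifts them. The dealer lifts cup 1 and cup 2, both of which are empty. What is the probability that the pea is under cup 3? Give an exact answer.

Because the dealer chose which cups to lift without knowing where the pea is, the choice is independent of the prize location. Learning that none of the 2 opened cups holds the pea simply rules out those 2 locations and leaves the remaining 2 cups still equally likely by symmetry.
So P(the pea under cup 3) = 1/2.

1/2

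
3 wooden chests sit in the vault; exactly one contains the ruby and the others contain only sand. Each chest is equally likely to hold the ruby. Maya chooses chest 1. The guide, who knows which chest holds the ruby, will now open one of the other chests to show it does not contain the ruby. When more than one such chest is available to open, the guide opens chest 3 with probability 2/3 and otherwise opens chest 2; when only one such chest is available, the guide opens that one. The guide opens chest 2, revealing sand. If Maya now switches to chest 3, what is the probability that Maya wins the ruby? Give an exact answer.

3/4

Consider each possible location of the ruby in turn.
If it is in chest 1 (prior 1/3): chest 3 is available but not opened, probability 1/3; weight (1/3)·(1/3) = 1/9.
If it is in chest 2 (prior 1/3): the guide opened chest 2, so this case is ruled out; weight (1/3)·0 = 0.
If it is in chest 3 (prior 1/3): only chest 2 is available, probability 1; weight (1/3)·1 = 1/3.
The weights sum to 4/9.
So P(the ruby in chest 3 | the guide opened chest 2) = (1/3) / (4/9) = 3/4.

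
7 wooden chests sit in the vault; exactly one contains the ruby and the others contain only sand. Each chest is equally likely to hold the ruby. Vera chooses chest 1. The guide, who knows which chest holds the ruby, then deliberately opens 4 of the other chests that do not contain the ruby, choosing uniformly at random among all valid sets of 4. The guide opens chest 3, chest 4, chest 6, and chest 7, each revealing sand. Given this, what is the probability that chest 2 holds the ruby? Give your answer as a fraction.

Condition on the true location of the ruby.
If it is in chest 1 (prior 1/7): the guide has 15 equally likely choices, so probability 1/15; weight (1/7)·(1/15) = 1/105.
If it is in either of chests 2 and 5 (prior 1/7 each): the guide has 5 equally likely choices, so probability 1/5; weight (1/7)·(1/5) = 1/35 each.
If it is in any of chests 3, 4, 6, and 7 (prior 1/7 each): that chest was opened and seen not to hold the prize — ruled out; weight (1/7)·0 = 0 each.
The weights sum to 1/15.
So P(the ruby in chest 2 | the guide opened chest 3, chest 4, chest 6, and chest 7) = (1/35) / (1/15) = 3/7.

3/7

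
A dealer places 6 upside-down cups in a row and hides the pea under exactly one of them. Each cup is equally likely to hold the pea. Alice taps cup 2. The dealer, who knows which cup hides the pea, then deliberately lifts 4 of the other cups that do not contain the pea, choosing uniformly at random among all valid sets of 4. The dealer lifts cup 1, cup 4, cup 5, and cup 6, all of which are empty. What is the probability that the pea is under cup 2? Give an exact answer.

1/6

Consider each possible location of the pea in turn.
If it is under any of cups 1, 4, 5, and 6 (prior 1/6 each): that cup was opened and seen not to hold the prize — ruled out; weight (1/6)·0 = 0 each.
If it is under cup 2 (prior 1/6): the dealer has 5 equally likely choices, so probability 1/5; weight (1/6)·(1/5) = 1/30.
If it is under cup 3 (prior 1/6): the dealer has no choice, probability 1; weight (1/6)·1 = 1/6.
The weights sum to 1/5.
So P(the pea under cup 2 | the dealer opened cup 1, cup 4, cup 5, and cup 6) = (1/30) / (1/5) = 1/6.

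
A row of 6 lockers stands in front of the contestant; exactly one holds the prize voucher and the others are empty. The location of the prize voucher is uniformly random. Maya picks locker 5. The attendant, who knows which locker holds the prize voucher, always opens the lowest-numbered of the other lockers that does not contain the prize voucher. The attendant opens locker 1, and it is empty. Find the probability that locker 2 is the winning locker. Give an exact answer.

Consider each possible location of the prize voucher in turn.
If it is in locker 1 (prior 1/6): the attendant opened locker 1, so this case is ruled out; weight (1/6)·0 = 0.
If it is in any of lockers 2, 3, 4, 5, and 6 (prior 1/6 each): locker 1 is the lowest-numbered option available, probability 1; weight (1/6)·1 = 1/6 each.
The weights sum to 5/6.
So P(the prize voucher in locker 2 | the attendant opened locker 1) = (1/6) / (5/6) = 1/5.

1/5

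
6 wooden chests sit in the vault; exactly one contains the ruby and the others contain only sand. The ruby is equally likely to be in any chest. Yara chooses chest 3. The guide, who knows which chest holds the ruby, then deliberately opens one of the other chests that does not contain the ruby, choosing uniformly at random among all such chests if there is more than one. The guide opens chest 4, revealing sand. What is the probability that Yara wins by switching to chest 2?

5/24

Condition on the true location of the ruby.
If it is in any of chests 1, 2, 5, and 6 (prior 1/6 each): the guide has 4 equally likely choices, so probability 1/4; weight (1/6)·(1/4) = 1/24 each.
If it is in chest 3 (prior 1/6): the guide has 5 equally likely choices, so probability 1/5; weight (1/6)·(1/5) = 1/30.
If it is in chest 4 (prior 1/6): the guide opened chest 4, so this case is ruled out; weight (1/6)·0 = 0.
The weights sum to 1/5.
So P(the ruby in chest 2 | the guide opened chest 4) = (1/24) / (1/5) = 5/24.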